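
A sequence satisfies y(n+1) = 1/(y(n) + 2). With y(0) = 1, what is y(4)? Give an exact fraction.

17/41

y(1) = 1/(1 + 2) = 1/3.
y(2) = 1/(1/3 + 2) = 3/7.
y(3) = 1/(3/7 + 2) = 7/17.
y(4) = 1/(7/17 + 2) = 17/41.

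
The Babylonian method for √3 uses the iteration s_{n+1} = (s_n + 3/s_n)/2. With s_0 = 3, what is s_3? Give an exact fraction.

97/56

s_1 = (3 + 3/3)/2 = 2.
s_2 = (2 + 3/2)/2 = 7/4.
s_3 = (7/4 + 3/(7/4))/2 = 97/56.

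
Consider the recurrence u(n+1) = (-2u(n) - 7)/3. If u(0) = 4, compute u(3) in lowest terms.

u(1) = (-2·4 - 7)/3 = -5.
u(2) = (-2·(-5) - 7)/3 = 1.
u(3) = (-2·1 - 7)/3 = -3.

-3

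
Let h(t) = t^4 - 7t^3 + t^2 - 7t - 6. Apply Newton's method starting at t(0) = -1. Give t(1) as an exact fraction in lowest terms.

-12/17

h'(t) = 4t^3 - 21t^2 + 2t - 7.
h(-1) = 10, h'(-1) = -34, so t(1) = (-1) - 10/(-34) = -12/17.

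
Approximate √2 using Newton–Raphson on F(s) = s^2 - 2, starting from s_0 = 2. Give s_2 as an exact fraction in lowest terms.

17/12

F'(s) = 2s.
F(2) = 2, F'(2) = 4, so s_1 = 2 - 2/4 = 3/2.
F(3/2) = 1/4, F'(3/2) = 3, so s_2 = (3/2) - (1/4)/3 = 17/12.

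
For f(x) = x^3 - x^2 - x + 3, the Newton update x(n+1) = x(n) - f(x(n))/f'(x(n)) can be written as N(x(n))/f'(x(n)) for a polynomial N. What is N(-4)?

-147

f'(x) = 3x^2 - 2x - 1.
N(x) = x·f'(x) - f(x) = x·(3x^2 - 2x - 1) - (x^3 - x^2 - x + 3) = 2x^3 - x^2 - 3.
N(-4) = -147.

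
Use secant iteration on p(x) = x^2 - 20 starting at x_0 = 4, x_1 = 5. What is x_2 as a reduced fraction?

p(4) = -4, p(5) = 5. x_2 = 5 - 5·(5 - 4)/(5 - (-4)) = 40/9.

40/9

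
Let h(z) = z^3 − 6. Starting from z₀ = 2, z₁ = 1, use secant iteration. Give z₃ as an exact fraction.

522/277

h(2) = 2, h(1) = −5. z₂ = 1 − (−5)·(1 − 2)/((−5) − 2) = 12/7.
h(1) = −5, h(12/7) = −330/343. z₃ = (12/7) − (−330/343)·((12/7) − 1)/((−330/343) − (−5)) = 522/277.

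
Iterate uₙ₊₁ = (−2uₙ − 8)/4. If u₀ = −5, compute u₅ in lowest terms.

−39/32

u₁ = (−2·(−5) − 8)/4 = 1/2.
u₂ = (−2·(1/2) − 8)/4 = −9/4.
u₃ = (−2·(−9/4) − 8)/4 = −7/8.
u₄ = (−2·(−7/8) − 8)/4 = −25/16.
u₅ = (−2·(−25/16) − 8)/4 = −39/32.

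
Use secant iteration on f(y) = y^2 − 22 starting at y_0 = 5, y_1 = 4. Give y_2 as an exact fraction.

14/3

f(5) = 3, f(4) = −6. y_2 = 4 − (−6)·(4 − 5)/((−6) − 3) = 14/3.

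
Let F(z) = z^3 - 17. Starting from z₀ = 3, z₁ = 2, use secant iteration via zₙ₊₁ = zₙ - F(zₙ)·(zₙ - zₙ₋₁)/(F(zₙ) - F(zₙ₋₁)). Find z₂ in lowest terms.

F(3) = 10, F(2) = -9. z₂ = 2 - (-9)·(2 - 3)/((-9) - 10) = 47/19.

47/19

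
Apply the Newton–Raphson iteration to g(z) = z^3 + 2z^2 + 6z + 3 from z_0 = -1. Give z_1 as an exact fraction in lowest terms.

-3/5

g'(z) = 3z^2 + 4z + 6.
g(-1) = -2, g'(-1) = 5, so z_1 = (-1) - (-2)/5 = -3/5.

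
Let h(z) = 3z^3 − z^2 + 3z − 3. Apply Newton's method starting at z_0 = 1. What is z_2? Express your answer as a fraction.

679/895

h'(z) = 9z^2 − 2z + 3.
h(1) = 2, h'(1) = 10, so z_1 = 1 − 2/10 = 4/5.
h(4/5) = 37/125, h'(4/5) = 179/25, so z_2 = (4/5) − (37/125)/(179/25) = 679/895.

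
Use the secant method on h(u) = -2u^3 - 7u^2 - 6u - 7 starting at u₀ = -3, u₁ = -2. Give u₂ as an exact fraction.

h(-3) = 2, h(-2) = -7. u₂ = (-2) - (-7)·((-2) - (-3))/((-7) - 2) = -25/9.

-25/9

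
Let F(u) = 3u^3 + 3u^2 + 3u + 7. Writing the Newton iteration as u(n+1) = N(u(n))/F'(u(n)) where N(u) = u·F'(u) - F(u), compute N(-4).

F'(u) = 9u^2 + 6u + 3.
N(u) = u·F'(u) - F(u) = u·(9u^2 + 6u + 3) - (3u^3 + 3u^2 + 3u + 7) = 6u^3 + 3u^2 - 7.
N(-4) = -343.

-343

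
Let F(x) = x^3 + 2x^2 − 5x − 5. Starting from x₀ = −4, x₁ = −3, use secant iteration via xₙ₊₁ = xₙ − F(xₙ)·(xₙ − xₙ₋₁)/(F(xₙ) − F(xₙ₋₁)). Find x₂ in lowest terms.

F(−4) = −17, F(−3) = 1. x₂ = (−3) − 1·((−3) − (−4))/(1 − (−17)) = −55/18.

−55/18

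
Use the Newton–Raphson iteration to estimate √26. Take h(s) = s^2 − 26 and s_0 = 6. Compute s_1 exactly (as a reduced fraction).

h'(s) = 2s.
h(6) = 10, h'(6) = 12, so s_1 = 6 − 10/12 = 31/6.

31/6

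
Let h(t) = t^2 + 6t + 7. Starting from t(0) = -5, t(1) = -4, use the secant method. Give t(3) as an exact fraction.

-31/7

h(-5) = 2, h(-4) = -1. t(2) = (-4) - (-1)·((-4) - (-5))/((-1) - 2) = -13/3.
h(-4) = -1, h(-13/3) = -2/9. t(3) = (-13/3) - (-2/9)·((-13/3) - (-4))/((-2/9) - (-1)) = -31/7.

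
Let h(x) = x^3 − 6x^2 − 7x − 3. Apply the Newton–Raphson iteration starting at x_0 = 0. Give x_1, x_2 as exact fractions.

h'(x) = 3x^2 − 12x − 7.
h(0) = −3, h'(0) = −7, so x_1 = 0 − (−3)/(−7) = −3/7.
h(−3/7) = −405/343, h'(−3/7) = −64/49, so x_2 = (−3/7) − (−405/343)/(−64/49) = −597/448.

x_1 = −3/7, x_2 = −597/448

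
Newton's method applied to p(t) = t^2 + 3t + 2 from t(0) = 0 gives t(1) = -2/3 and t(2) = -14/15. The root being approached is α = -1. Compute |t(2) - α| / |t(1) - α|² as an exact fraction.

t(1) - α = -2/3 - (-1) = -2/3 + 1 = 1/3, so |t(1) - α| = 1/3.
t(2) - α = -14/15 - (-1) = -14/15 + 1 = 1/15, so |t(2) - α| = 1/15.
|t(1) - α|² = 1/9.
Ratio = (1/15) / (1/9) = 3/5.

3/5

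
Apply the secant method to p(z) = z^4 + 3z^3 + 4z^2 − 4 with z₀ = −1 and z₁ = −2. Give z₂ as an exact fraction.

−4/3

p(−1) = −2, p(−2) = 4. z₂ = (−2) − 4·((−2) − (−1))/(4 − (−2)) = −4/3.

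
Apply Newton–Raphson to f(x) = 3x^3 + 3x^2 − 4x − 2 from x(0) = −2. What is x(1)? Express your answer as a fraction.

−17/10

f'(x) = 9x^2 + 6x − 4.
f(−2) = −6, f'(−2) = 20, so x(1) = (−2) − (−6)/20 = −17/10.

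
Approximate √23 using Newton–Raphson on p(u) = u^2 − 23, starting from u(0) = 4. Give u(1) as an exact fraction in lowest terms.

39/8

p'(u) = 2u.
p(4) = −7, p'(4) = 8, so u(1) = 4 − (−7)/8 = 39/8.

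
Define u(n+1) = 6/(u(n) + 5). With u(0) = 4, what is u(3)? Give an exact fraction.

102/103

u(1) = 6/(4 + 5) = 2/3.
u(2) = 6/(2/3 + 5) = 18/17.
u(3) = 6/(18/17 + 5) = 102/103.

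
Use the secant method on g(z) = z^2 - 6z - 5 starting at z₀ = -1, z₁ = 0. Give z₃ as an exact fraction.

-35/47

g(-1) = 2, g(0) = -5. z₂ = 0 - (-5)·(0 - (-1))/((-5) - 2) = -5/7.
g(0) = -5, g(-5/7) = -10/49. z₃ = (-5/7) - (-10/49)·((-5/7) - 0)/((-10/49) - (-5)) = -35/47.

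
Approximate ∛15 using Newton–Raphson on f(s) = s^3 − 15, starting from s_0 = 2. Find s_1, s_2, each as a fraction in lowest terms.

s_1 = 31/12, s_2 = 42751/17298

f'(s) = 3s^2.
f(2) = −7, f'(2) = 12, so s_1 = 2 − (−7)/12 = 31/12.
f(31/12) = 3871/1728, f'(31/12) = 961/48, so s_2 = (31/12) − (3871/1728)/(961/48) = 42751/17298.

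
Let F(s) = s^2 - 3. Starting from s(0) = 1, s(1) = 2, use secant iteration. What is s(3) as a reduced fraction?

F(1) = -2, F(2) = 1. s(2) = 2 - 1·(2 - 1)/(1 - (-2)) = 5/3.
F(2) = 1, F(5/3) = -2/9. s(3) = (5/3) - (-2/9)·((5/3) - 2)/((-2/9) - 1) = 19/11.

19/11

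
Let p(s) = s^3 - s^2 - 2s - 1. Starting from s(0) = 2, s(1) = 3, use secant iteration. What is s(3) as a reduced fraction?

3819/1801

p(2) = -1, p(3) = 11. s(2) = 3 - 11·(3 - 2)/(11 - (-1)) = 25/12.
p(3) = 11, p(25/12) = -803/1728. s(3) = (25/12) - (-803/1728)·((25/12) - 3)/((-803/1728) - 11) = 3819/1801.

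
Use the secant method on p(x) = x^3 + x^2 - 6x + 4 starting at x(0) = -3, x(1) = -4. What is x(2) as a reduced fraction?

p(-3) = 4, p(-4) = -20. x(2) = (-4) - (-20)·((-4) - (-3))/((-20) - 4) = -19/6.

-19/6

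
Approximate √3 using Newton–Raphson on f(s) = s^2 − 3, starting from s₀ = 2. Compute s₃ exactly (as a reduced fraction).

f'(s) = 2s.
f(2) = 1, f'(2) = 4, so s₁ = 2 − 1/4 = 7/4.
f(7/4) = 1/16, f'(7/4) = 7/2, so s₂ = (7/4) − (1/16)/(7/2) = 97/56.
f(97/56) = 1/3136, f'(97/56) = 97/28, so s₃ = (97/56) − (1/3136)/(97/28) = 18817/10864.

18817/10864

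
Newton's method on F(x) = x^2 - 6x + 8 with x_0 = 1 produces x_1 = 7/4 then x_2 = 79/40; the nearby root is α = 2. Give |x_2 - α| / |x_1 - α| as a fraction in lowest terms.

x_1 - α = 7/4 - 2 = -1/4, so |x_1 - α| = 1/4.
x_2 - α = 79/40 - 2 = -1/40, so |x_2 - α| = 1/40.
Ratio = (1/40) / (1/4) = 1/10.

1/10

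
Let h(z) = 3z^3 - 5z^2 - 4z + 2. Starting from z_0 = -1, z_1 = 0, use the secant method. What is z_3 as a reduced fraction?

8/3

h(-1) = -2, h(0) = 2. z_2 = 0 - 2·(0 - (-1))/(2 - (-2)) = -1/2.
h(0) = 2, h(-1/2) = 19/8. z_3 = (-1/2) - (19/8)·((-1/2) - 0)/((19/8) - 2) = 8/3.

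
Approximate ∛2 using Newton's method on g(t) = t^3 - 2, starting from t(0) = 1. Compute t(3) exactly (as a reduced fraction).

1126819/894348

g'(t) = 3t^2.
g(1) = -1, g'(1) = 3, so t(1) = 1 - (-1)/3 = 4/3.
g(4/3) = 10/27, g'(4/3) = 16/3, so t(2) = (4/3) - (10/27)/(16/3) = 91/72.
g(91/72) = 7075/373248, g'(91/72) = 8281/1728, so t(3) = (91/72) - (7075/373248)/(8281/1728) = 1126819/894348.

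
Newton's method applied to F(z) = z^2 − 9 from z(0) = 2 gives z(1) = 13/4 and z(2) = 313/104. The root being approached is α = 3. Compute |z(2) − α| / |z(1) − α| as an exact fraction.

1/26

z(1) − α = 13/4 − 3 = 1/4, so |z(1) − α| = 1/4.
z(2) − α = 313/104 − 3 = 1/104, so |z(2) − α| = 1/104.
Ratio = (1/104) / (1/4) = 1/26.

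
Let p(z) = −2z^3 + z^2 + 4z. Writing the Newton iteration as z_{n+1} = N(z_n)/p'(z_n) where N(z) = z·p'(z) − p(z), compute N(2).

p'(z) = −6z^2 + 2z + 4.
N(z) = z·p'(z) − p(z) = z·(−6z^2 + 2z + 4) − (−2z^3 + z^2 + 4z) = −4z^3 + z^2.
N(2) = −28.

−28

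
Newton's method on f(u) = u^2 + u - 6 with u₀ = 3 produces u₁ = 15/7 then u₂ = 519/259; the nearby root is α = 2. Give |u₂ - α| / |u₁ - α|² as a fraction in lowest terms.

u₁ - α = 15/7 - 2 = 1/7, so |u₁ - α| = 1/7.
u₂ - α = 519/259 - 2 = 1/259, so |u₂ - α| = 1/259.
|u₁ - α|² = 1/49.
Ratio = (1/259) / (1/49) = 7/37.

7/37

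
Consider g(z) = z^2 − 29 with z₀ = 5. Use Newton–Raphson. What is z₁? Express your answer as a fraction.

27/5

g'(z) = 2z.
g(5) = −4, g'(5) = 10, so z₁ = 5 − (−4)/10 = 27/5.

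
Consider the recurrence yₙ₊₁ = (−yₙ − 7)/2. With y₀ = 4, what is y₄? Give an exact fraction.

y₁ = (−4 − 7)/2 = −11/2.
y₂ = (−(−11/2) − 7)/2 = −3/4.
y₃ = (−(−3/4) − 7)/2 = −25/8.
y₄ = (−(−25/8) − 7)/2 = −31/16.

−31/16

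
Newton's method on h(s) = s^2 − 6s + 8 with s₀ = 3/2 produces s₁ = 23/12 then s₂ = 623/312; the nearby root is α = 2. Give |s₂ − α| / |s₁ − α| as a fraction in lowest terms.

s₁ − α = 23/12 − 2 = −1/12, so |s₁ − α| = 1/12.
s₂ − α = 623/312 − 2 = −1/312, so |s₂ − α| = 1/312.
Ratio = (1/312) / (1/12) = 1/26.

1/26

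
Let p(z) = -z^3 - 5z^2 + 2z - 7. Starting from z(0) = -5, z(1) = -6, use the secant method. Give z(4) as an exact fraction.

-19527394/3497575

p(-5) = -17, p(-6) = 17. z(2) = (-6) - 17·((-6) - (-5))/(17 - (-17)) = -11/2.
p(-6) = 17, p(-11/2) = -23/8. z(3) = (-11/2) - (-23/8)·((-11/2) - (-6))/((-23/8) - 17) = -886/159.
p(-11/2) = -23/8, p(-886/159) = -1501049/4019679. z(4) = (-886/159) - (-1501049/4019679)·((-886/159) - (-11/2))/((-1501049/4019679) - (-23/8)) = -19527394/3497575.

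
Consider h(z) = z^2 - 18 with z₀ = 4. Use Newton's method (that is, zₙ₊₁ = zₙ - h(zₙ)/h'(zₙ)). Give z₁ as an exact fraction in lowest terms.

17/4

h'(z) = 2z.
h(4) = -2, h'(4) = 8, so z₁ = 4 - (-2)/8 = 17/4.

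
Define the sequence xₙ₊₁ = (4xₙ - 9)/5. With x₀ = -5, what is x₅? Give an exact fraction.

x₁ = (4·(-5) - 9)/5 = -29/5.
x₂ = (4·(-29/5) - 9)/5 = -161/25.
x₃ = (4·(-161/25) - 9)/5 = -869/125.
x₄ = (4·(-869/125) - 9)/5 = -4601/625.
x₅ = (4·(-4601/625) - 9)/5 = -24029/3125.

-24029/3125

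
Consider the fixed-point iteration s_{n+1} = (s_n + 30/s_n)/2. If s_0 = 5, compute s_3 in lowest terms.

116161/21208

s_1 = (5 + 30/5)/2 = 11/2.
s_2 = (11/2 + 30/(11/2))/2 = 241/44.
s_3 = (241/44 + 30/(241/44))/2 = 116161/21208.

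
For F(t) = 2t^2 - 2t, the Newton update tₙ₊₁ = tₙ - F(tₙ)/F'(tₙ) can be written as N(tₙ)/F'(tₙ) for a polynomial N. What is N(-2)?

F'(t) = 4t - 2.
N(t) = t·F'(t) - F(t) = t·(4t - 2) - (2t^2 - 2t) = 2t^2.
N(-2) = 8.

8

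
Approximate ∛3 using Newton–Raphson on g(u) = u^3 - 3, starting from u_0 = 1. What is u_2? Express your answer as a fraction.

g'(u) = 3u^2.
g(1) = -2, g'(1) = 3, so u_1 = 1 - (-2)/3 = 5/3.
g(5/3) = 44/27, g'(5/3) = 25/3, so u_2 = (5/3) - (44/27)/(25/3) = 331/225.

331/225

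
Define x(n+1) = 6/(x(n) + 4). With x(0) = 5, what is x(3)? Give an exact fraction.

x(1) = 6/(5 + 4) = 2/3.
x(2) = 6/(2/3 + 4) = 9/7.
x(3) = 6/(9/7 + 4) = 42/37.

42/37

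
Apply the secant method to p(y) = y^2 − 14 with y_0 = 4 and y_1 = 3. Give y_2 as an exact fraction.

26/7

p(4) = 2, p(3) = −5. y_2 = 3 − (−5)·(3 − 4)/((−5) − 2) = 26/7.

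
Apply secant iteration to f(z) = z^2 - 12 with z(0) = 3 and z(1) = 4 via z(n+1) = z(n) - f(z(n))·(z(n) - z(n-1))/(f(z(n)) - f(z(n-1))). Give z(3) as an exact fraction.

45/13

f(3) = -3, f(4) = 4. z(2) = 4 - 4·(4 - 3)/(4 - (-3)) = 24/7.
f(4) = 4, f(24/7) = -12/49. z(3) = (24/7) - (-12/49)·((24/7) - 4)/((-12/49) - 4) = 45/13.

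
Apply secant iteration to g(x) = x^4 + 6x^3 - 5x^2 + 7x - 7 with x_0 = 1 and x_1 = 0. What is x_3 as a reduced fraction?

g(1) = 2, g(0) = -7. x_2 = 0 - (-7)·(0 - 1)/((-7) - 2) = 7/9.
g(0) = -7, g(7/9) = -9128/6561. x_3 = (7/9) - (-9128/6561)·((7/9) - 0)/((-9128/6561) - (-7)) = 729/751.

729/751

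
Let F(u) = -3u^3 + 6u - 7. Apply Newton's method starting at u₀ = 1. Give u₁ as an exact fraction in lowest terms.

F'(u) = -9u^2 + 6.
F(1) = -4, F'(1) = -3, so u₁ = 1 - (-4)/(-3) = -1/3.

-1/3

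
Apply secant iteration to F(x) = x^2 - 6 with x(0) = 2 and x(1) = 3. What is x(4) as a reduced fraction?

267/109

F(2) = -2, F(3) = 3. x(2) = 3 - 3·(3 - 2)/(3 - (-2)) = 12/5.
F(3) = 3, F(12/5) = -6/25. x(3) = (12/5) - (-6/25)·((12/5) - 3)/((-6/25) - 3) = 22/9.
F(12/5) = -6/25, F(22/9) = -2/81. x(4) = (22/9) - (-2/81)·((22/9) - (12/5))/((-2/81) - (-6/25)) = 267/109.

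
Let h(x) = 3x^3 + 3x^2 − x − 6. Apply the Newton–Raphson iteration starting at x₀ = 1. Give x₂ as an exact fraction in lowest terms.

23082/21623

h'(x) = 9x^2 + 6x − 1.
h(1) = −1, h'(1) = 14, so x₁ = 1 − (−1)/14 = 15/14.
h(15/14) = 171/2744, h'(15/14) = 3089/196, so x₂ = (15/14) − (171/2744)/(3089/196) = 23082/21623.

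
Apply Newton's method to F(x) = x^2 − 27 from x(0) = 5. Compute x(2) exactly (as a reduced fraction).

F'(x) = 2x.
F(5) = −2, F'(5) = 10, so x(1) = 5 − (−2)/10 = 26/5.
F(26/5) = 1/25, F'(26/5) = 52/5, so x(2) = (26/5) − (1/25)/(52/5) = 1351/260.

1351/260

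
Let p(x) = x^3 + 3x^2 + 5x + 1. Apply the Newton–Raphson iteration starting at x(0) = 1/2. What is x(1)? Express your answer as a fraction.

p'(x) = 3x^2 + 6x + 5.
p(1/2) = 35/8, p'(1/2) = 35/4, so x(1) = (1/2) − (35/8)/(35/4) = 0.

0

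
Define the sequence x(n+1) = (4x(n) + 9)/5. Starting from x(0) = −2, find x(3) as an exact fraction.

421/125

x(1) = (4·(−2) + 9)/5 = 1/5.
x(2) = (4·(1/5) + 9)/5 = 49/25.
x(3) = (4·(49/25) + 9)/5 = 421/125.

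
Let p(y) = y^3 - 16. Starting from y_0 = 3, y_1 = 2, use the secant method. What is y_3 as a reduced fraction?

p(3) = 11, p(2) = -8. y_2 = 2 - (-8)·(2 - 3)/((-8) - 11) = 46/19.
p(2) = -8, p(46/19) = -12408/6859. y_3 = (46/19) - (-12408/6859)·((46/19) - 2)/((-12408/6859) - (-8)) = 3376/1327.

3376/1327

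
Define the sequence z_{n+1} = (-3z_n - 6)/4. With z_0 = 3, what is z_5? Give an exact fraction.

-1815/1024

z_1 = (-3·3 - 6)/4 = -15/4.
z_2 = (-3·(-15/4) - 6)/4 = 21/16.
z_3 = (-3·(21/16) - 6)/4 = -159/64.
z_4 = (-3·(-159/64) - 6)/4 = 93/256.
z_5 = (-3·(93/256) - 6)/4 = -1815/1024.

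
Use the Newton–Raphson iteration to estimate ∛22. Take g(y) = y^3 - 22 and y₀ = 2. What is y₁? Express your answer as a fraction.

19/6

g'(y) = 3y^2.
g(2) = -14, g'(2) = 12, so y₁ = 2 - (-14)/12 = 19/6.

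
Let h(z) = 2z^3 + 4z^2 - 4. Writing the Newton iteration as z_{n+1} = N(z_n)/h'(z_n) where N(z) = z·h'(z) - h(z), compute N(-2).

h'(z) = 6z^2 + 8z.
N(z) = z·h'(z) - h(z) = z·(6z^2 + 8z) - (2z^3 + 4z^2 - 4) = 4z^3 + 4z^2 + 4.
N(-2) = -12.

-12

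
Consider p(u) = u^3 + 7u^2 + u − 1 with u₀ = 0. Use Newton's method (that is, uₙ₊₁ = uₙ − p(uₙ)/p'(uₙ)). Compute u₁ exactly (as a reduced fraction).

1

p'(u) = 3u^2 + 14u + 1.
p(0) = −1, p'(0) = 1, so u₁ = 0 − (−1)/1 = 1.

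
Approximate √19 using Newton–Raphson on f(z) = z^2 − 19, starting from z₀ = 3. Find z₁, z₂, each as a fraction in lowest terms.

z₁ = 14/3, z₂ = 367/84

f'(z) = 2z.
f(3) = −10, f'(3) = 6, so z₁ = 3 − (−10)/6 = 14/3.
f(14/3) = 25/9, f'(14/3) = 28/3, so z₂ = (14/3) − (25/9)/(28/3) = 367/84.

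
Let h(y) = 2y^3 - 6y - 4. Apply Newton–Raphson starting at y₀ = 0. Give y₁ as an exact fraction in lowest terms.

h'(y) = 6y^2 - 6.
h(0) = -4, h'(0) = -6, so y₁ = 0 - (-4)/(-6) = -2/3.

-2/3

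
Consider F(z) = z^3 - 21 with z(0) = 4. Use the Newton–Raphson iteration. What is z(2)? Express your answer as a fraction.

4469165/1598472

F'(z) = 3z^2.
F(4) = 43, F'(4) = 48, so z(1) = 4 - 43/48 = 149/48.
F(149/48) = 985517/110592, F'(149/48) = 22201/768, so z(2) = (149/48) - (985517/110592)/(22201/768) = 4469165/1598472.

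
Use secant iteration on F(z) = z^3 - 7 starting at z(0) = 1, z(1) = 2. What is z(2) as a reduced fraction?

F(1) = -6, F(2) = 1. z(2) = 2 - 1·(2 - 1)/(1 - (-6)) = 13/7.

13/7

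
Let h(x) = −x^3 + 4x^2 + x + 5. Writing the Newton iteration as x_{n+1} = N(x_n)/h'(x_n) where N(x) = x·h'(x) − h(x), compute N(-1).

h'(x) = −3x^2 + 8x + 1.
N(x) = x·h'(x) − h(x) = x·(−3x^2 + 8x + 1) − (−x^3 + 4x^2 + x + 5) = −2x^3 + 4x^2 − 5.
N(-1) = 1.

1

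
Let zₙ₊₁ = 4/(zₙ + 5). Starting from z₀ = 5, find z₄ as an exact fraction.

620/883

z₁ = 4/(5 + 5) = 2/5.
z₂ = 4/(2/5 + 5) = 20/27.
z₃ = 4/(20/27 + 5) = 108/155.
z₄ = 4/(108/155 + 5) = 620/883.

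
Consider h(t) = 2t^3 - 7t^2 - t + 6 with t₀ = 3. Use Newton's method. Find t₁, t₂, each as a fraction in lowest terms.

t₁ = 39/11, t₂ = 112173/32989

h'(t) = 6t^2 - 14t - 1.
h(3) = -6, h'(3) = 11, so t₁ = 3 - (-6)/11 = 39/11.
h(39/11) = 4788/1331, h'(39/11) = 2999/121, so t₂ = (39/11) - (4788/1331)/(2999/121) = 112173/32989.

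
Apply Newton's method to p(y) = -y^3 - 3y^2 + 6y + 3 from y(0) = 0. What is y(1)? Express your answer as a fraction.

-1/2

p'(y) = -3y^2 - 6y + 6.
p(0) = 3, p'(0) = 6, so y(1) = 0 - 3/6 = -1/2.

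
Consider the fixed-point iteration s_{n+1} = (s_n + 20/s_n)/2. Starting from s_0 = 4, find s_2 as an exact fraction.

s_1 = (4 + 20/4)/2 = 9/2.
s_2 = (9/2 + 20/(9/2))/2 = 161/36.

161/36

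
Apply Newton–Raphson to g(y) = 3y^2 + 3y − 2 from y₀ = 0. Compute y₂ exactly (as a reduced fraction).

10/21

g'(y) = 6y + 3.
g(0) = −2, g'(0) = 3, so y₁ = 0 − (−2)/3 = 2/3.
g(2/3) = 4/3, g'(2/3) = 7, so y₂ = (2/3) − (4/3)/7 = 10/21.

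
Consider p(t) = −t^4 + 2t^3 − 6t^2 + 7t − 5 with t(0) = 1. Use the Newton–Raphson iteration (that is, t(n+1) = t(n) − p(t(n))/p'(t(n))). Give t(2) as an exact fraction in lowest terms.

p'(t) = −4t^3 + 6t^2 − 12t + 7.
p(1) = −3, p'(1) = −3, so t(1) = 1 − (−3)/(−3) = 0.
p(0) = −5, p'(0) = 7, so t(2) = 0 − (−5)/7 = 5/7.

5/7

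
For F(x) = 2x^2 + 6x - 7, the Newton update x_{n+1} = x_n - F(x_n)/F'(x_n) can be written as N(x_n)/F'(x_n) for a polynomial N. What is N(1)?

9

F'(x) = 4x + 6.
N(x) = x·F'(x) - F(x) = x·(4x + 6) - (2x^2 + 6x - 7) = 2x^2 + 7.
N(1) = 9.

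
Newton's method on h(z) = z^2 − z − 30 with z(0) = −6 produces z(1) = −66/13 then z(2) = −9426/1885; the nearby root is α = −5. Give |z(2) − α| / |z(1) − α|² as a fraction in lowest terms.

13/145

z(1) − α = −66/13 − (−5) = −66/13 + 5 = −1/13, so |z(1) − α| = 1/13.
z(2) − α = −9426/1885 − (−5) = −9426/1885 + 5 = −1/1885, so |z(2) − α| = 1/1885.
|z(1) − α|² = 1/169.
Ratio = (1/1885) / (1/169) = 13/145.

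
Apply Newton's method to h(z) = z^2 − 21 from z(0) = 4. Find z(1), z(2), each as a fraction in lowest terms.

h'(z) = 2z.
h(4) = −5, h'(4) = 8, so z(1) = 4 − (−5)/8 = 37/8.
h(37/8) = 25/64, h'(37/8) = 37/4, so z(2) = (37/8) − (25/64)/(37/4) = 2713/592.

z(1) = 37/8, z(2) = 2713/592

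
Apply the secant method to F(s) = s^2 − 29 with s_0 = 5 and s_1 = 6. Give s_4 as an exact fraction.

F(5) = −4, F(6) = 7. s_2 = 6 − 7·(6 − 5)/(7 − (−4)) = 59/11.
F(6) = 7, F(59/11) = −28/121. s_3 = (59/11) − (−28/121)·((59/11) − 6)/((−28/121) − 7) = 673/125.
F(59/11) = −28/121, F(673/125) = −196/15625. s_4 = (673/125) − (−196/15625)·((673/125) − (59/11))/((−196/15625) − (−28/121)) = 39791/7389.

39791/7389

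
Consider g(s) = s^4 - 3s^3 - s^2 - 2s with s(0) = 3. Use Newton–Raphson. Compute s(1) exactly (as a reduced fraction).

72/19

g'(s) = 4s^3 - 9s^2 - 2s - 2.
g(3) = -15, g'(3) = 19, so s(1) = 3 - (-15)/19 = 72/19.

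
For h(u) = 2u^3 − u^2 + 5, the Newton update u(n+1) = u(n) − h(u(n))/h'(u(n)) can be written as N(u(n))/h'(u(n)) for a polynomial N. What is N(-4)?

h'(u) = 6u^2 − 2u.
N(u) = u·h'(u) − h(u) = u·(6u^2 − 2u) − (2u^3 − u^2 + 5) = 4u^3 − u^2 − 5.
N(-4) = −277.

−277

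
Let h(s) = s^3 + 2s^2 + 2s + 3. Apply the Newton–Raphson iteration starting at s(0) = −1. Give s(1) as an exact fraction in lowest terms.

−3

h'(s) = 3s^2 + 4s + 2.
h(−1) = 2, h'(−1) = 1, so s(1) = (−1) − 2/1 = −3.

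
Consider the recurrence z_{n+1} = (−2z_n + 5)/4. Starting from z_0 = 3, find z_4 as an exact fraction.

z_1 = (−2·3 + 5)/4 = −1/4.
z_2 = (−2·(−1/4) + 5)/4 = 11/8.
z_3 = (−2·(11/8) + 5)/4 = 9/16.
z_4 = (−2·(9/16) + 5)/4 = 31/32.

31/32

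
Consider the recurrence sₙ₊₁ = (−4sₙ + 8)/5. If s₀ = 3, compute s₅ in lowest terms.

616/3125

s₁ = (−4·3 + 8)/5 = −4/5.
s₂ = (−4·(−4/5) + 8)/5 = 56/25.
s₃ = (−4·(56/25) + 8)/5 = −24/125.
s₄ = (−4·(−24/125) + 8)/5 = 1096/625.
s₅ = (−4·(1096/625) + 8)/5 = 616/3125.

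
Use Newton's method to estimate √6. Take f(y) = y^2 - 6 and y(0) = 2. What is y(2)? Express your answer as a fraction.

49/20

f'(y) = 2y.
f(2) = -2, f'(2) = 4, so y(1) = 2 - (-2)/4 = 5/2.
f(5/2) = 1/4, f'(5/2) = 5, so y(2) = (5/2) - (1/4)/5 = 49/20.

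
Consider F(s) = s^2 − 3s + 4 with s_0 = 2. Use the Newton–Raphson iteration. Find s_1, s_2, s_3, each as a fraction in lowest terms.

s_1 = 0, s_2 = 4/3, s_3 = 20/3

F'(s) = 2s − 3.
F(2) = 2, F'(2) = 1, so s_1 = 2 − 2/1 = 0.
F(0) = 4, F'(0) = −3, so s_2 = 0 − 4/(−3) = 4/3.
F(4/3) = 16/9, F'(4/3) = −1/3, so s_3 = (4/3) − (16/9)/(−1/3) = 20/3.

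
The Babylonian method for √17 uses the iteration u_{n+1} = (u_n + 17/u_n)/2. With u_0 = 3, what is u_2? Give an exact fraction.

u_1 = (3 + 17/3)/2 = 13/3.
u_2 = (13/3 + 17/(13/3))/2 = 161/39.

161/39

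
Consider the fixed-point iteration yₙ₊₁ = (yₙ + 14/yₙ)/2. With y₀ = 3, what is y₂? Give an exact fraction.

1033/276

y₁ = (3 + 14/3)/2 = 23/6.
y₂ = (23/6 + 14/(23/6))/2 = 1033/276.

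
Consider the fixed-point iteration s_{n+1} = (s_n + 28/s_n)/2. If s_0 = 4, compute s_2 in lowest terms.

233/44

s_1 = (4 + 28/4)/2 = 11/2.
s_2 = (11/2 + 28/(11/2))/2 = 233/44.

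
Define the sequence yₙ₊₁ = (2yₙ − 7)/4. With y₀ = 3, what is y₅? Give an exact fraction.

−211/64

y₁ = (2·3 − 7)/4 = −1/4.
y₂ = (2·(−1/4) − 7)/4 = −15/8.
y₃ = (2·(−15/8) − 7)/4 = −43/16.
y₄ = (2·(−43/16) − 7)/4 = −99/32.
y₅ = (2·(−99/32) − 7)/4 = −211/64.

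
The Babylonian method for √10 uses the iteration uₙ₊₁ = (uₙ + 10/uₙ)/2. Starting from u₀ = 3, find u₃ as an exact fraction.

1039681/328776

u₁ = (3 + 10/3)/2 = 19/6.
u₂ = (19/6 + 10/(19/6))/2 = 721/228.
u₃ = (721/228 + 10/(721/228))/2 = 1039681/328776.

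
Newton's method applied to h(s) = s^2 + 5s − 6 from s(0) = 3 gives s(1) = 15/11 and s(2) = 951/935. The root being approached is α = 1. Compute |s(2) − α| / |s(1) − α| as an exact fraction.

s(1) − α = 15/11 − 1 = 4/11, so |s(1) − α| = 4/11.
s(2) − α = 951/935 − 1 = 16/935, so |s(2) − α| = 16/935.
Ratio = (16/935) / (4/11) = 4/85.

4/85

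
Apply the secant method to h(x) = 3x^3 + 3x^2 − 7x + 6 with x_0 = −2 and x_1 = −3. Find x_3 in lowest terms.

h(−2) = 8, h(−3) = −27. x_2 = (−3) − (−27)·((−3) − (−2))/((−27) − 8) = −78/35.
h(−3) = −27, h(−78/35) = 141264/42875. x_3 = (−78/35) − (141264/42875)·((−78/35) − (−3))/((141264/42875) − (−27)) = −111246/48107.

−111246/48107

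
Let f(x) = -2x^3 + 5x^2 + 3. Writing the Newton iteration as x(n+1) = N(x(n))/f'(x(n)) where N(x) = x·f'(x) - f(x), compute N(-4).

f'(x) = -6x^2 + 10x.
N(x) = x·f'(x) - f(x) = x·(-6x^2 + 10x) - (-2x^3 + 5x^2 + 3) = -4x^3 + 5x^2 - 3.
N(-4) = 333.

333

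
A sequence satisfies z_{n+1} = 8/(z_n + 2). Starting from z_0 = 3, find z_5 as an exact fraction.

z_1 = 8/(3 + 2) = 8/5.
z_2 = 8/(8/5 + 2) = 20/9.
z_3 = 8/(20/9 + 2) = 36/19.
z_4 = 8/(36/19 + 2) = 76/37.
z_5 = 8/(76/37 + 2) = 148/75.

148/75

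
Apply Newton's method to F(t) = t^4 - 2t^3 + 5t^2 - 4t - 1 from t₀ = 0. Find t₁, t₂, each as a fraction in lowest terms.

F'(t) = 4t^3 - 6t^2 + 10t - 4.
F(0) = -1, F'(0) = -4, so t₁ = 0 - (-1)/(-4) = -1/4.
F(-1/4) = 89/256, F'(-1/4) = -111/16, so t₂ = (-1/4) - (89/256)/(-111/16) = -355/1776.

t₁ = -1/4, t₂ = -355/1776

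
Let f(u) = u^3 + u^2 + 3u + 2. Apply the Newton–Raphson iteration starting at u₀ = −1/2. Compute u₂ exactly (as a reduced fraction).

−2982/4169

f'(u) = 3u^2 + 2u + 3.
f(−1/2) = 5/8, f'(−1/2) = 11/4, so u₁ = (−1/2) − (5/8)/(11/4) = −8/11.
f(−8/11) = −50/1331, f'(−8/11) = 379/121, so u₂ = (−8/11) − (−50/1331)/(379/121) = −2982/4169.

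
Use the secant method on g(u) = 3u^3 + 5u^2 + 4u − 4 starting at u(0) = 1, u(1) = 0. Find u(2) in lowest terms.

1/3

g(1) = 8, g(0) = −4. u(2) = 0 − (−4)·(0 − 1)/((−4) − 8) = 1/3.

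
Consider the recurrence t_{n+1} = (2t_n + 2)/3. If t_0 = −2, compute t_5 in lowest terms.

358/243

t_1 = (2·(−2) + 2)/3 = −2/3.
t_2 = (2·(−2/3) + 2)/3 = 2/9.
t_3 = (2·(2/9) + 2)/3 = 22/27.
t_4 = (2·(22/27) + 2)/3 = 98/81.
t_5 = (2·(98/81) + 2)/3 = 358/243.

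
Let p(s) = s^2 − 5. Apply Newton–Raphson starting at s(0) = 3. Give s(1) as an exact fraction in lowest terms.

p'(s) = 2s.
p(3) = 4, p'(3) = 6, so s(1) = 3 − 4/6 = 7/3.

7/3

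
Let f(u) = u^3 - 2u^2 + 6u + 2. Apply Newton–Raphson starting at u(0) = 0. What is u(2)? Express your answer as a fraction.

f'(u) = 3u^2 - 4u + 6.
f(0) = 2, f'(0) = 6, so u(1) = 0 - 2/6 = -1/3.
f(-1/3) = -7/27, f'(-1/3) = 23/3, so u(2) = (-1/3) - (-7/27)/(23/3) = -62/207.

-62/207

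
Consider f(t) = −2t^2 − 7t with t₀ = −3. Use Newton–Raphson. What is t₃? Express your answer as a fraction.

−839808/239945

f'(t) = −4t − 7.
f(−3) = 3, f'(−3) = 5, so t₁ = (−3) − 3/5 = −18/5.
f(−18/5) = −18/25, f'(−18/5) = 37/5, so t₂ = (−18/5) − (−18/25)/(37/5) = −648/185.
f(−648/185) = −648/34225, f'(−648/185) = 1297/185, so t₃ = (−648/185) − (−648/34225)/(1297/185) = −839808/239945.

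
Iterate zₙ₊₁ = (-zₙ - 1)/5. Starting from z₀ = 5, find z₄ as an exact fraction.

z₁ = (-5 - 1)/5 = -6/5.
z₂ = (-(-6/5) - 1)/5 = 1/25.
z₃ = (-(1/25) - 1)/5 = -26/125.
z₄ = (-(-26/125) - 1)/5 = -99/625.

-99/625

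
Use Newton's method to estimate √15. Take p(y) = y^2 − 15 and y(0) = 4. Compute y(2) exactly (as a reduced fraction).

p'(y) = 2y.
p(4) = 1, p'(4) = 8, so y(1) = 4 − 1/8 = 31/8.
p(31/8) = 1/64, p'(31/8) = 31/4, so y(2) = (31/8) − (1/64)/(31/4) = 1921/496.

1921/496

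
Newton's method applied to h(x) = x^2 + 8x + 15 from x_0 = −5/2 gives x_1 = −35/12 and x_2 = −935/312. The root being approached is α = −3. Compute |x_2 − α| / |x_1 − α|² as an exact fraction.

x_1 − α = −35/12 − (−3) = −35/12 + 3 = 1/12, so |x_1 − α| = 1/12.
x_2 − α = −935/312 − (−3) = −935/312 + 3 = 1/312, so |x_2 − α| = 1/312.
|x_1 − α|² = 1/144.
Ratio = (1/312) / (1/144) = 6/13.

6/13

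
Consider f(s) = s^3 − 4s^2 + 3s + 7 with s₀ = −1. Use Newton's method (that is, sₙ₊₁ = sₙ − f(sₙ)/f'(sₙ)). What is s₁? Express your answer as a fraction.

−13/14

f'(s) = 3s^2 − 8s + 3.
f(−1) = −1, f'(−1) = 14, so s₁ = (−1) − (−1)/14 = −13/14.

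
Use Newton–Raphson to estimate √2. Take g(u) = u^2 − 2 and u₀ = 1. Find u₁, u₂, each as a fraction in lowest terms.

g'(u) = 2u.
g(1) = −1, g'(1) = 2, so u₁ = 1 − (−1)/2 = 3/2.
g(3/2) = 1/4, g'(3/2) = 3, so u₂ = (3/2) − (1/4)/3 = 17/12.

u₁ = 3/2, u₂ = 17/12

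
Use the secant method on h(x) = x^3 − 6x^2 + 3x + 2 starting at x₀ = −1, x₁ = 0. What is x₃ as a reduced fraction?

−25/53

h(−1) = −8, h(0) = 2. x₂ = 0 − 2·(0 − (−1))/(2 − (−8)) = −1/5.
h(0) = 2, h(−1/5) = 144/125. x₃ = (−1/5) − (144/125)·((−1/5) − 0)/((144/125) − 2) = −25/53.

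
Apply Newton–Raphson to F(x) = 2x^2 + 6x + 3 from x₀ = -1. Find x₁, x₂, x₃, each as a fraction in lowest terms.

F'(x) = 4x + 6.
F(-1) = -1, F'(-1) = 2, so x₁ = (-1) - (-1)/2 = -1/2.
F(-1/2) = 1/2, F'(-1/2) = 4, so x₂ = (-1/2) - (1/2)/4 = -5/8.
F(-5/8) = 1/32, F'(-5/8) = 7/2, so x₃ = (-5/8) - (1/32)/(7/2) = -71/112.

x₁ = -1/2, x₂ = -5/8, x₃ = -71/112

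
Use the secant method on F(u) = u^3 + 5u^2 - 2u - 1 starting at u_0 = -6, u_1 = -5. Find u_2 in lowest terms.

F(-6) = -25, F(-5) = 9. u_2 = (-5) - 9·((-5) - (-6))/(9 - (-25)) = -179/34.

-179/34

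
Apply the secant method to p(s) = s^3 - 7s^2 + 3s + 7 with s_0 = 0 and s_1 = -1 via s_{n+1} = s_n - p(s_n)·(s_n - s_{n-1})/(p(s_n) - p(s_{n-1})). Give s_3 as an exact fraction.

p(0) = 7, p(-1) = -4. s_2 = (-1) - (-4)·((-1) - 0)/((-4) - 7) = -7/11.
p(-1) = -4, p(-7/11) = 2660/1331. s_3 = (-7/11) - (2660/1331)·((-7/11) - (-1))/((2660/1331) - (-4)) = -378/499.

-378/499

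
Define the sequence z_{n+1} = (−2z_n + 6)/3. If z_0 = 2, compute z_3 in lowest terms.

26/27

z_1 = (−2·2 + 6)/3 = 2/3.
z_2 = (−2·(2/3) + 6)/3 = 14/9.
z_3 = (−2·(14/9) + 6)/3 = 26/27.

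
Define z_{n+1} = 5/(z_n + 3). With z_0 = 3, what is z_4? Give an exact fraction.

z_1 = 5/(3 + 3) = 5/6.
z_2 = 5/(5/6 + 3) = 30/23.
z_3 = 5/(30/23 + 3) = 115/99.
z_4 = 5/(115/99 + 3) = 495/412.

495/412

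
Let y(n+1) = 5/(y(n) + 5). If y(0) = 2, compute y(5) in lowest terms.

y(1) = 5/(2 + 5) = 5/7.
y(2) = 5/(5/7 + 5) = 7/8.
y(3) = 5/(7/8 + 5) = 40/47.
y(4) = 5/(40/47 + 5) = 47/55.
y(5) = 5/(47/55 + 5) = 275/322.

275/322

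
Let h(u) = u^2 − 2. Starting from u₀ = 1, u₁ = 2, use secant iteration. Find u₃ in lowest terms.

7/5

h(1) = −1, h(2) = 2. u₂ = 2 − 2·(2 − 1)/(2 − (−1)) = 4/3.
h(2) = 2, h(4/3) = −2/9. u₃ = (4/3) − (−2/9)·((4/3) − 2)/((−2/9) − 2) = 7/5.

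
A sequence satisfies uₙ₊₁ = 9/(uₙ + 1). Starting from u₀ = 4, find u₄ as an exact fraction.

u₁ = 9/(4 + 1) = 9/5.
u₂ = 9/(9/5 + 1) = 45/14.
u₃ = 9/(45/14 + 1) = 126/59.
u₄ = 9/(126/59 + 1) = 531/185.

531/185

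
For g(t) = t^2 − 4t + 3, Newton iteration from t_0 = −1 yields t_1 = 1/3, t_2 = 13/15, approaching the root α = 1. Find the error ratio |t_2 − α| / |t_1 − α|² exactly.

t_1 − α = 1/3 − 1 = −2/3, so |t_1 − α| = 2/3.
t_2 − α = 13/15 − 1 = −2/15, so |t_2 − α| = 2/15.
|t_1 − α|² = 4/9.
Ratio = (2/15) / (4/9) = 3/10.

3/10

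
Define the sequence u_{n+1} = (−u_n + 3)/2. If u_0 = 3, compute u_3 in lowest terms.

u_1 = (−3 + 3)/2 = 0.
u_2 = (−0 + 3)/2 = 3/2.
u_3 = (−(3/2) + 3)/2 = 3/4.

3/4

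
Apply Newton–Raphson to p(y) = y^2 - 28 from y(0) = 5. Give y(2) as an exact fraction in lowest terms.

5609/1060

p'(y) = 2y.
p(5) = -3, p'(5) = 10, so y(1) = 5 - (-3)/10 = 53/10.
p(53/10) = 9/100, p'(53/10) = 53/5, so y(2) = (53/10) - (9/100)/(53/5) = 5609/1060.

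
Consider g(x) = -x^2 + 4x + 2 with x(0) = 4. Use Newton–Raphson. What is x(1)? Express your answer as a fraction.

g'(x) = -2x + 4.
g(4) = 2, g'(4) = -4, so x(1) = 4 - 2/(-4) = 9/2.

9/2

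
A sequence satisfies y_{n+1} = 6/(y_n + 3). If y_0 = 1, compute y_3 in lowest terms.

y_1 = 6/(1 + 3) = 3/2.
y_2 = 6/(3/2 + 3) = 4/3.
y_3 = 6/(4/3 + 3) = 18/13.

18/13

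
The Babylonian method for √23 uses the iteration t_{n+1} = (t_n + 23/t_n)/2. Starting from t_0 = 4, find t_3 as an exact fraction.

17913697/3735264

t_1 = (4 + 23/4)/2 = 39/8.
t_2 = (39/8 + 23/(39/8))/2 = 2993/624.
t_3 = (2993/624 + 23/(2993/624))/2 = 17913697/3735264.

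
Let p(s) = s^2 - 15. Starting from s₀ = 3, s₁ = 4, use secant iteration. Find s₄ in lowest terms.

p(3) = -6, p(4) = 1. s₂ = 4 - 1·(4 - 3)/(1 - (-6)) = 27/7.
p(4) = 1, p(27/7) = -6/49. s₃ = (27/7) - (-6/49)·((27/7) - 4)/((-6/49) - 1) = 213/55.
p(27/7) = -6/49, p(213/55) = -6/3025. s₄ = (213/55) - (-6/3025)·((213/55) - (27/7))/((-6/3025) - (-6/49)) = 1921/496.

1921/496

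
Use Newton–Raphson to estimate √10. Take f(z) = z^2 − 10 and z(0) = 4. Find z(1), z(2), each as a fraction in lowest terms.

z(1) = 13/4, z(2) = 329/104

f'(z) = 2z.
f(4) = 6, f'(4) = 8, so z(1) = 4 − 6/8 = 13/4.
f(13/4) = 9/16, f'(13/4) = 13/2, so z(2) = (13/4) − (9/16)/(13/2) = 329/104.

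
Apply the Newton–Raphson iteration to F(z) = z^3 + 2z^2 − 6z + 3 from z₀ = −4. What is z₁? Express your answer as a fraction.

−99/26

F'(z) = 3z^2 + 4z − 6.
F(−4) = −5, F'(−4) = 26, so z₁ = (−4) − (−5)/26 = −99/26.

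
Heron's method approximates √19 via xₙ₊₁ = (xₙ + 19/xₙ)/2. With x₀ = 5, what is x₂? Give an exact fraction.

959/220

x₁ = (5 + 19/5)/2 = 22/5.
x₂ = (22/5 + 19/(22/5))/2 = 959/220.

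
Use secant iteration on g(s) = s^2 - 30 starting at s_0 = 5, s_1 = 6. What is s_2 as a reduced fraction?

60/11

g(5) = -5, g(6) = 6. s_2 = 6 - 6·(6 - 5)/(6 - (-5)) = 60/11.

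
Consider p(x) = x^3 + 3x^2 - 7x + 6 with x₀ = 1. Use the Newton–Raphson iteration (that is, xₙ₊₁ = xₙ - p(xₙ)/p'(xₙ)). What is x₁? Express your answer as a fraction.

p'(x) = 3x^2 + 6x - 7.
p(1) = 3, p'(1) = 2, so x₁ = 1 - 3/2 = -1/2.

-1/2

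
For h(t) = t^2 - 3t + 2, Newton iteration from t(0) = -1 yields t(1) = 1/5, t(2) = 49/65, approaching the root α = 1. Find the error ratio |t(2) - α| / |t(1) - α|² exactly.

5/13

t(1) - α = 1/5 - 1 = -4/5, so |t(1) - α| = 4/5.
t(2) - α = 49/65 - 1 = -16/65, so |t(2) - α| = 16/65.
|t(1) - α|² = 16/25.
Ratio = (16/65) / (16/25) = 5/13.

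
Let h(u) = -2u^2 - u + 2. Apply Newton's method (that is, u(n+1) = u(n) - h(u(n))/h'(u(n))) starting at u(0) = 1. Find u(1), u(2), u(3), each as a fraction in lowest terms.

u(1) = 4/5, u(2) = 82/105, u(3) = 35498/45465

h'(u) = -4u - 1.
h(1) = -1, h'(1) = -5, so u(1) = 1 - (-1)/(-5) = 4/5.
h(4/5) = -2/25, h'(4/5) = -21/5, so u(2) = (4/5) - (-2/25)/(-21/5) = 82/105.
h(82/105) = -8/11025, h'(82/105) = -433/105, so u(3) = (82/105) - (-8/11025)/(-433/105) = 35498/45465.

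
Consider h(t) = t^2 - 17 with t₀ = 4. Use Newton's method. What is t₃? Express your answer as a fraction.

9478657/2298912

h'(t) = 2t.
h(4) = -1, h'(4) = 8, so t₁ = 4 - (-1)/8 = 33/8.
h(33/8) = 1/64, h'(33/8) = 33/4, so t₂ = (33/8) - (1/64)/(33/4) = 2177/528.
h(2177/528) = 1/278784, h'(2177/528) = 2177/264, so t₃ = (2177/528) - (1/278784)/(2177/264) = 9478657/2298912.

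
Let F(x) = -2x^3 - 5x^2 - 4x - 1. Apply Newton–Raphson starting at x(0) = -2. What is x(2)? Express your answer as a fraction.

F'(x) = -6x^2 - 10x - 4.
F(-2) = 3, F'(-2) = -8, so x(1) = (-2) - 3/(-8) = -13/8.
F(-13/8) = 225/256, F'(-13/8) = -115/32, so x(2) = (-13/8) - (225/256)/(-115/32) = -127/92.

-127/92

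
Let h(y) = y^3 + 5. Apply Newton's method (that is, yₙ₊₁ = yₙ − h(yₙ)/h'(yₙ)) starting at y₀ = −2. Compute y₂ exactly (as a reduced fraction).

−503/294

h'(y) = 3y^2.
h(−2) = −3, h'(−2) = 12, so y₁ = (−2) − (−3)/12 = −7/4.
h(−7/4) = −23/64, h'(−7/4) = 147/16, so y₂ = (−7/4) − (−23/64)/(147/16) = −503/294.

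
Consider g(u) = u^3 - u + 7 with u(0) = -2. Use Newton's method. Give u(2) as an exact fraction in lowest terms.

-33651/16126

g'(u) = 3u^2 - 1.
g(-2) = 1, g'(-2) = 11, so u(1) = (-2) - 1/11 = -23/11.
g(-23/11) = -67/1331, g'(-23/11) = 1466/121, so u(2) = (-23/11) - (-67/1331)/(1466/121) = -33651/16126.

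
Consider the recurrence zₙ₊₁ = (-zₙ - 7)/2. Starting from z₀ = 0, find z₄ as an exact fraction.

-35/16

z₁ = (-0 - 7)/2 = -7/2.
z₂ = (-(-7/2) - 7)/2 = -7/4.
z₃ = (-(-7/4) - 7)/2 = -21/8.
z₄ = (-(-21/8) - 7)/2 = -35/16.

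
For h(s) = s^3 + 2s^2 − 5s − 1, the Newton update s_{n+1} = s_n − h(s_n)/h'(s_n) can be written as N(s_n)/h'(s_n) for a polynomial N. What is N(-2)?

h'(s) = 3s^2 + 4s − 5.
N(s) = s·h'(s) − h(s) = s·(3s^2 + 4s − 5) − (s^3 + 2s^2 − 5s − 1) = 2s^3 + 2s^2 + 1.
N(-2) = −7.

−7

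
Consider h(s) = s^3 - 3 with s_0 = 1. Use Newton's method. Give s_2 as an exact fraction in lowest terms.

h'(s) = 3s^2.
h(1) = -2, h'(1) = 3, so s_1 = 1 - (-2)/3 = 5/3.
h(5/3) = 44/27, h'(5/3) = 25/3, so s_2 = (5/3) - (44/27)/(25/3) = 331/225.

331/225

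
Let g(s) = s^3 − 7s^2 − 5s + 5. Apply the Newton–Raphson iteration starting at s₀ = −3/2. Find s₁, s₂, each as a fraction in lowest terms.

s₁ = −110/91, s₂ = −2827511/2457637

g'(s) = 3s^2 − 14s − 5.
g(−3/2) = −53/8, g'(−3/2) = 91/4, so s₁ = (−3/2) − (−53/8)/(91/4) = −110/91.
g(−110/91) = −716295/753571, g'(−110/91) = 135035/8281, so s₂ = (−110/91) − (−716295/753571)/(135035/8281) = −2827511/2457637.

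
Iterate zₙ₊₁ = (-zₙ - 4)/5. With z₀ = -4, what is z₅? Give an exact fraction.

z₁ = (-(-4) - 4)/5 = 0.
z₂ = (-0 - 4)/5 = -4/5.
z₃ = (-(-4/5) - 4)/5 = -16/25.
z₄ = (-(-16/25) - 4)/5 = -84/125.
z₅ = (-(-84/125) - 4)/5 = -416/625.

-416/625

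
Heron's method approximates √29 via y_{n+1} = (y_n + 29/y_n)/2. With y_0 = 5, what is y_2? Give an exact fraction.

y_1 = (5 + 29/5)/2 = 27/5.
y_2 = (27/5 + 29/(27/5))/2 = 727/135.

727/135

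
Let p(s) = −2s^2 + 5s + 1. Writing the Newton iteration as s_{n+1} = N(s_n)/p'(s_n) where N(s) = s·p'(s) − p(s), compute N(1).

−3

p'(s) = −4s + 5.
N(s) = s·p'(s) − p(s) = s·(−4s + 5) − (−2s^2 + 5s + 1) = −2s^2 − 1.
N(1) = −3.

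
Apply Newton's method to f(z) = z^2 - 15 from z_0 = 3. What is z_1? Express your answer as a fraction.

4

f'(z) = 2z.
f(3) = -6, f'(3) = 6, so z_1 = 3 - (-6)/6 = 4.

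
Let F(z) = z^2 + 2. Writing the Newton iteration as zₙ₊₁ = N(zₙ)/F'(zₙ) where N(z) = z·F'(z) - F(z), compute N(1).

F'(z) = 2z.
N(z) = z·F'(z) - F(z) = z·(2z) - (z^2 + 2) = z^2 - 2.
N(1) = -1.

-1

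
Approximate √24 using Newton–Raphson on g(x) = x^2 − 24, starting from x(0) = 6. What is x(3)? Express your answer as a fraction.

4801/980

g'(x) = 2x.
g(6) = 12, g'(6) = 12, so x(1) = 6 − 12/12 = 5.
g(5) = 1, g'(5) = 10, so x(2) = 5 − 1/10 = 49/10.
g(49/10) = 1/100, g'(49/10) = 49/5, so x(3) = (49/10) − (1/100)/(49/5) = 4801/980.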